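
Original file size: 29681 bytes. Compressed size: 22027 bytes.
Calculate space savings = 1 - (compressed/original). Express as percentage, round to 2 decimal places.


ratio = compressed/original = 22027/29681 = 0.742125
savings = 1 - ratio = 1 - 0.742125 = 0.257875
as a percentage: 0.257875 * 100 = 25.79%

Space savings = 1 - 22027/29681 = 25.79%


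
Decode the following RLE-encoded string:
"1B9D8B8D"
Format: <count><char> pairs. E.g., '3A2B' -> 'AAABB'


Expanding each <count><char> pair:
  1B -> 'B'
  9D -> 'DDDDDDDDD'
  8B -> 'BBBBBBBB'
  8D -> 'DDDDDDDD'

Decoded = BDDDDDDDDDBBBBBBBBDDDDDDDD


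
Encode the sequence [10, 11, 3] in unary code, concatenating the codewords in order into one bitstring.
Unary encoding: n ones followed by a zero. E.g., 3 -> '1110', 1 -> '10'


Encode each number as n ones followed by a terminating 0:
  10 -> 11111111110 (11 bits)
  11 -> 111111111110 (12 bits)
  3 -> 1110 (4 bits)
Total length = 11 + 12 + 4 = 27 bits.

Unary([10, 11, 3]) = 111111111101111111111101110 (27 bits)


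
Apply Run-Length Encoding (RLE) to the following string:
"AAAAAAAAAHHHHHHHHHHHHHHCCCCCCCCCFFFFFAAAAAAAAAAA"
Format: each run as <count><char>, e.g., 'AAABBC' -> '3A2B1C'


Scanning runs left to right:
  i=0: run of 'A' x 9 -> '9A'
  i=9: run of 'H' x 14 -> '14H'
  i=23: run of 'C' x 9 -> '9C'
  i=32: run of 'F' x 5 -> '5F'
  i=37: run of 'A' x 11 -> '11A'

RLE = 9A14H9C5F11A


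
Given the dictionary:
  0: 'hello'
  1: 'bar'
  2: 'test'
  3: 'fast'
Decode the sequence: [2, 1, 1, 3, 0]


Look up each index in the dictionary:
  2 -> 'test'
  1 -> 'bar'
  1 -> 'bar'
  3 -> 'fast'
  0 -> 'hello'

Decoded: "test bar bar fast hello"


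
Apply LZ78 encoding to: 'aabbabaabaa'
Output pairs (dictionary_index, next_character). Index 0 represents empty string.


LZ78 encoding steps:
Dictionary: {0: ''}
Step 1: w='' (idx 0), next='a' -> output (0, 'a'), add 'a' as idx 1
Step 2: w='a' (idx 1), next='b' -> output (1, 'b'), add 'ab' as idx 2
Step 3: w='' (idx 0), next='b' -> output (0, 'b'), add 'b' as idx 3
Step 4: w='ab' (idx 2), next='a' -> output (2, 'a'), add 'aba' as idx 4
Step 5: w='aba' (idx 4), next='a' -> output (4, 'a'), add 'abaa' as idx 5


Encoded: [(0, 'a'), (1, 'b'), (0, 'b'), (2, 'a'), (4, 'a')]


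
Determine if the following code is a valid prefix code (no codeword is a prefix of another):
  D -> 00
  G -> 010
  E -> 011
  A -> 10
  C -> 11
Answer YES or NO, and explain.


Checking each pair (does one codeword prefix another?):
  D='00' vs G='010': no prefix
  D='00' vs E='011': no prefix
  D='00' vs A='10': no prefix
  D='00' vs C='11': no prefix
  G='010' vs D='00': no prefix
  G='010' vs E='011': no prefix
  G='010' vs A='10': no prefix
  G='010' vs C='11': no prefix
  E='011' vs D='00': no prefix
  E='011' vs G='010': no prefix
  E='011' vs A='10': no prefix
  E='011' vs C='11': no prefix
  A='10' vs D='00': no prefix
  A='10' vs G='010': no prefix
  A='10' vs E='011': no prefix
  A='10' vs C='11': no prefix
  C='11' vs D='00': no prefix
  C='11' vs G='010': no prefix
  C='11' vs E='011': no prefix
  C='11' vs A='10': no prefix
No violation found over all pairs.

YES -- this is a valid prefix code. No codeword is a prefix of any other codeword.


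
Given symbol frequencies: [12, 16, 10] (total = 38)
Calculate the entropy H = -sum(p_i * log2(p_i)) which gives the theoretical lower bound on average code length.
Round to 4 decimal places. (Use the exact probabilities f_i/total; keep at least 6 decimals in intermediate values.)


Per-symbol terms -p_i * log2(p_i) with p_i = f_i/38:
  p = 12/38 = 0.315789: log2(p) = -1.662965, -p*log2(p) = 0.525147
  p = 16/38 = 0.421053: log2(p) = -1.247928, -p*log2(p) = 0.525443
  p = 10/38 = 0.263158: log2(p) = -1.925999, -p*log2(p) = 0.506842
H = 0.525147 + 0.525443 + 0.506842 = 1.557432

H = 1.5574 bits/symbol


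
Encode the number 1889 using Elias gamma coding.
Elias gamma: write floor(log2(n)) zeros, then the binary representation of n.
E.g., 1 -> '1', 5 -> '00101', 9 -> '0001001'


num_bits = floor(log2(1889)) + 1 = 11
leading_zeros = num_bits - 1 = 10
binary(1889) = 11101100001

Elias gamma(1889) = '0000000000' + '11101100001' = 000000000011101100001 (21 bits)


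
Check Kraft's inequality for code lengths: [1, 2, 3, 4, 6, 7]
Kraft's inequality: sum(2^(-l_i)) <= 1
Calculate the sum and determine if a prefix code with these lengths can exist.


Sum = 2^(-1) + 2^(-2) + 2^(-3) + 2^(-4) + 2^(-6) + 2^(-7)
    = 0.5 + 0.25 + 0.125 + 0.0625 + 0.015625 + 0.0078125
    = 123/128 = 0.9609375
Since 0.9609375 <= 1, Kraft's inequality IS satisfied.
A prefix code with these lengths CAN exist.

Kraft sum = 0.9609375. Satisfied.


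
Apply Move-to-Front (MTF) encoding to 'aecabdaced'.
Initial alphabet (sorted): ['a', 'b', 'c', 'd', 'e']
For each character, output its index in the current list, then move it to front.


MTF encoding:
'a': index 0 in ['a', 'b', 'c', 'd', 'e'] -> ['a', 'b', 'c', 'd', 'e']
'e': index 4 in ['a', 'b', 'c', 'd', 'e'] -> ['e', 'a', 'b', 'c', 'd']
'c': index 3 in ['e', 'a', 'b', 'c', 'd'] -> ['c', 'e', 'a', 'b', 'd']
'a': index 2 in ['c', 'e', 'a', 'b', 'd'] -> ['a', 'c', 'e', 'b', 'd']
'b': index 3 in ['a', 'c', 'e', 'b', 'd'] -> ['b', 'a', 'c', 'e', 'd']
'd': index 4 in ['b', 'a', 'c', 'e', 'd'] -> ['d', 'b', 'a', 'c', 'e']
'a': index 2 in ['d', 'b', 'a', 'c', 'e'] -> ['a', 'd', 'b', 'c', 'e']
'c': index 3 in ['a', 'd', 'b', 'c', 'e'] -> ['c', 'a', 'd', 'b', 'e']
'e': index 4 in ['c', 'a', 'd', 'b', 'e'] -> ['e', 'c', 'a', 'd', 'b']
'd': index 3 in ['e', 'c', 'a', 'd', 'b'] -> ['d', 'e', 'c', 'a', 'b']


Output: [0, 4, 3, 2, 3, 4, 2, 3, 4, 3]


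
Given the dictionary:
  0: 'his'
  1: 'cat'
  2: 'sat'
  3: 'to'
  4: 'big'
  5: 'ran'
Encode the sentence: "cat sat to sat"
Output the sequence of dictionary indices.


Look up each word in the dictionary:
  'cat' -> 1
  'sat' -> 2
  'to' -> 3
  'sat' -> 2

Encoded: [1, 2, 3, 2]


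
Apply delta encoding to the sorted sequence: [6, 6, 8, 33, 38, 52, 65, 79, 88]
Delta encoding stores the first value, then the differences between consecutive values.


First value: 6
Deltas:
  6 - 6 = 0
  8 - 6 = 2
  33 - 8 = 25
  38 - 33 = 5
  52 - 38 = 14
  65 - 52 = 13
  79 - 65 = 14
  88 - 79 = 9


Delta encoded: [6, 0, 2, 25, 5, 14, 13, 14, 9]


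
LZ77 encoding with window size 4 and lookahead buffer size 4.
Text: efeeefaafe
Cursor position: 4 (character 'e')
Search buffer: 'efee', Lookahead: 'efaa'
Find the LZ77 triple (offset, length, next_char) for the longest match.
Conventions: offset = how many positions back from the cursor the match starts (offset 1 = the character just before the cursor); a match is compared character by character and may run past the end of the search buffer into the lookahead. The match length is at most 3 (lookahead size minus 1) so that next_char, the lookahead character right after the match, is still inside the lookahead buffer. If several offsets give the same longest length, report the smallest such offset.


Try each offset into the search buffer:
  offset=1 (pos 3, char 'e'): match length 1
  offset=2 (pos 2, char 'e'): match length 1
  offset=3 (pos 1, char 'f'): match length 0
  offset=4 (pos 0, char 'e'): match length 2
Longest match has length 2 at offset 4.
next_char = character at position 4 + 2 = 6 -> 'a'

Best match: offset=4, length=2 (matching 'ef' starting at position 0)
LZ77 triple: (4, 2, 'a')


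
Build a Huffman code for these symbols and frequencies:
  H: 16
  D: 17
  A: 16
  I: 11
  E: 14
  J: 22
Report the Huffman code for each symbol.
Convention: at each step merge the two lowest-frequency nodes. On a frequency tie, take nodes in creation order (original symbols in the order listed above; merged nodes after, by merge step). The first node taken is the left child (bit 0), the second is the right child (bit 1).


Huffman tree construction:
Step 1: Merge I(11) + E(14) = 25
Step 2: Merge H(16) + A(16) = 32
Step 3: Merge D(17) + J(22) = 39
Step 4: Merge (I+E)(25) + (H+A)(32) = 57
Step 5: Merge (D+J)(39) + ((I+E)+(H+A))(57) = 96
Read each symbol's code off the tree from the root (left child = 0, right child = 1).

Codes:
  H: 110 (length 3)
  D: 00 (length 2)
  A: 111 (length 3)
  I: 100 (length 3)
  E: 101 (length 3)
  J: 01 (length 2)
Average code length: 249/96 = 2.5938 bits/symbol


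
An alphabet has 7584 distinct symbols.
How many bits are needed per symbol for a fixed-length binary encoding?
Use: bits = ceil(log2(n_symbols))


log2(7584) = 12.8887
Bracket: 2^12 = 4096 < 7584 <= 2^13 = 8192
So ceil(log2(7584)) = 13

bits = ceil(log2(7584)) = ceil(12.8887) = 13 bits


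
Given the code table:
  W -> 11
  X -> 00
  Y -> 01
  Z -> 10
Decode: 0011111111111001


Decoding:
00 -> X
11 -> W
11 -> W
11 -> W
11 -> W
11 -> W
10 -> Z
01 -> Y


Result: XWWWWWZY


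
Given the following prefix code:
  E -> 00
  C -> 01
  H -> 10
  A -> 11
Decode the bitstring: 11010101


Decoding step by step:
Bits 11 -> A
Bits 01 -> C
Bits 01 -> C
Bits 01 -> C


Decoded message: ACCC


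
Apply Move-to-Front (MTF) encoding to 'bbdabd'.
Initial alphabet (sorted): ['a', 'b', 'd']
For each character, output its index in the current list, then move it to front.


MTF encoding:
'b': index 1 in ['a', 'b', 'd'] -> ['b', 'a', 'd']
'b': index 0 in ['b', 'a', 'd'] -> ['b', 'a', 'd']
'd': index 2 in ['b', 'a', 'd'] -> ['d', 'b', 'a']
'a': index 2 in ['d', 'b', 'a'] -> ['a', 'd', 'b']
'b': index 2 in ['a', 'd', 'b'] -> ['b', 'a', 'd']
'd': index 2 in ['b', 'a', 'd'] -> ['d', 'b', 'a']


Output: [1, 0, 2, 2, 2, 2]


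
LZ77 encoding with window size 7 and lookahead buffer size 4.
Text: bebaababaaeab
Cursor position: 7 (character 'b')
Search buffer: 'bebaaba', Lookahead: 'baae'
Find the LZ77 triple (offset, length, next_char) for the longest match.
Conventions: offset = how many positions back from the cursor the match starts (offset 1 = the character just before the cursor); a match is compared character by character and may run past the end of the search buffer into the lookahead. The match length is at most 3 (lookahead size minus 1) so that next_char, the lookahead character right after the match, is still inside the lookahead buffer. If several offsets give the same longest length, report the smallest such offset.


Try each offset into the search buffer:
  offset=1 (pos 6, char 'a'): match length 0
  offset=2 (pos 5, char 'b'): match length 2
  offset=3 (pos 4, char 'a'): match length 0
  offset=4 (pos 3, char 'a'): match length 0
  offset=5 (pos 2, char 'b'): match length 3
  offset=6 (pos 1, char 'e'): match length 0
  offset=7 (pos 0, char 'b'): match length 1
Longest match has length 3 at offset 5.
next_char = character at position 7 + 3 = 10 -> 'e'

Best match: offset=5, length=3 (matching 'baa' starting at position 2)
LZ77 triple: (5, 3, 'e')


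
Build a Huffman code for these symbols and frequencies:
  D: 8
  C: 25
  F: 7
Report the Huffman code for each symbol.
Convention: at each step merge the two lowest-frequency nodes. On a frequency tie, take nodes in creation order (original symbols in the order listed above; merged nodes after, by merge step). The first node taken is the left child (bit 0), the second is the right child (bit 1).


Huffman tree construction:
Step 1: Merge F(7) + D(8) = 15
Step 2: Merge (F+D)(15) + C(25) = 40
Read each symbol's code off the tree from the root (left child = 0, right child = 1).

Codes:
  D: 01 (length 2)
  C: 1 (length 1)
  F: 00 (length 2)
Average code length: 55/40 = 1.3750 bits/symbol


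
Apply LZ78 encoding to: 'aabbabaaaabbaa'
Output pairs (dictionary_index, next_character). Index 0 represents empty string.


LZ78 encoding steps:
Dictionary: {0: ''}
Step 1: w='' (idx 0), next='a' -> output (0, 'a'), add 'a' as idx 1
Step 2: w='a' (idx 1), next='b' -> output (1, 'b'), add 'ab' as idx 2
Step 3: w='' (idx 0), next='b' -> output (0, 'b'), add 'b' as idx 3
Step 4: w='ab' (idx 2), next='a' -> output (2, 'a'), add 'aba' as idx 4
Step 5: w='a' (idx 1), next='a' -> output (1, 'a'), add 'aa' as idx 5
Step 6: w='ab' (idx 2), next='b' -> output (2, 'b'), add 'abb' as idx 6
Step 7: w='aa' (idx 5), end of input -> output (5, '')


Encoded: [(0, 'a'), (1, 'b'), (0, 'b'), (2, 'a'), (1, 'a'), (2, 'b'), (5, '')]


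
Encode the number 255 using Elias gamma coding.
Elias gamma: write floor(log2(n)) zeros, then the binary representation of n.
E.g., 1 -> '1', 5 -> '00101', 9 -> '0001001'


num_bits = floor(log2(255)) + 1 = 8
leading_zeros = num_bits - 1 = 7
binary(255) = 11111111

Elias gamma(255) = '0000000' + '11111111' = 000000011111111 (15 bits)


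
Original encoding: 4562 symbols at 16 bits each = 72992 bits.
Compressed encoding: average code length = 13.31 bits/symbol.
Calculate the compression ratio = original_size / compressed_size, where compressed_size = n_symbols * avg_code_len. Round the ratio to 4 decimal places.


original_size = n_symbols * orig_bits = 4562 * 16 = 72992 bits
compressed_size = n_symbols * avg_code_len = 4562 * 13.31 = 60720.22 bits
ratio = original_size / compressed_size = 72992 / 60720.22 = 1.2021

Compression ratio = 1.2021


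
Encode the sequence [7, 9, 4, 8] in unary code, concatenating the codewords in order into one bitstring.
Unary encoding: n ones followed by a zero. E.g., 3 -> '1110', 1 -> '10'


Encode each number as n ones followed by a terminating 0:
  7 -> 11111110 (8 bits)
  9 -> 1111111110 (10 bits)
  4 -> 11110 (5 bits)
  8 -> 111111110 (9 bits)
Total length = 8 + 10 + 5 + 9 = 32 bits.

Unary([7, 9, 4, 8]) = 11111110111111111011110111111110 (32 bits)


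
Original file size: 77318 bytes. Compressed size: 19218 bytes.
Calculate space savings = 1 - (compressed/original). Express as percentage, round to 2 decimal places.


ratio = compressed/original = 19218/77318 = 0.248558
savings = 1 - ratio = 1 - 0.248558 = 0.751442
as a percentage: 0.751442 * 100 = 75.14%

Space savings = 1 - 19218/77318 = 75.14%


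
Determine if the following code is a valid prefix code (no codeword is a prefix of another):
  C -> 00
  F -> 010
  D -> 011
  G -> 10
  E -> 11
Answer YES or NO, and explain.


Checking each pair (does one codeword prefix another?):
  C='00' vs F='010': no prefix
  C='00' vs D='011': no prefix
  C='00' vs G='10': no prefix
  C='00' vs E='11': no prefix
  F='010' vs C='00': no prefix
  F='010' vs D='011': no prefix
  F='010' vs G='10': no prefix
  F='010' vs E='11': no prefix
  D='011' vs C='00': no prefix
  D='011' vs F='010': no prefix
  D='011' vs G='10': no prefix
  D='011' vs E='11': no prefix
  G='10' vs C='00': no prefix
  G='10' vs F='010': no prefix
  G='10' vs D='011': no prefix
  G='10' vs E='11': no prefix
  E='11' vs C='00': no prefix
  E='11' vs F='010': no prefix
  E='11' vs D='011': no prefix
  E='11' vs G='10': no prefix
No violation found over all pairs.

YES -- this is a valid prefix code. No codeword is a prefix of any other codeword.


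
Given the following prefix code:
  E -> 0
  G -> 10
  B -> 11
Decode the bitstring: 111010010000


Decoding step by step:
Bits 11 -> B
Bits 10 -> G
Bits 10 -> G
Bits 0 -> E
Bits 10 -> G
Bits 0 -> E
Bits 0 -> E
Bits 0 -> E


Decoded message: BGGEGEEE


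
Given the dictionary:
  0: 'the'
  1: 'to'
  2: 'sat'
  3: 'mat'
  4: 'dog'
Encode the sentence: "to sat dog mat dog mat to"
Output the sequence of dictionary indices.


Look up each word in the dictionary:
  'to' -> 1
  'sat' -> 2
  'dog' -> 4
  'mat' -> 3
  'dog' -> 4
  'mat' -> 3
  'to' -> 1

Encoded: [1, 2, 4, 3, 4, 3, 1]


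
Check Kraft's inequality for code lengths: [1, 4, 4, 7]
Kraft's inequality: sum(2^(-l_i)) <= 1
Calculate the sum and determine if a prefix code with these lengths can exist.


Sum = 2^(-1) + 2^(-4) + 2^(-4) + 2^(-7)
    = 0.5 + 0.0625 + 0.0625 + 0.0078125
    = 81/128 = 0.6328125
Since 0.6328125 <= 1, Kraft's inequality IS satisfied.
A prefix code with these lengths CAN exist.

Kraft sum = 0.6328125. Satisfied.


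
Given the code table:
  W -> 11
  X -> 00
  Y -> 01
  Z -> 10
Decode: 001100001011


Decoding:
00 -> X
11 -> W
00 -> X
00 -> X
10 -> Z
11 -> W


Result: XWXXZW


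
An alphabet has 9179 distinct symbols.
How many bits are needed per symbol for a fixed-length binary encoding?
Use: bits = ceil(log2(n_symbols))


log2(9179) = 13.1641
Bracket: 2^13 = 8192 < 9179 <= 2^14 = 16384
So ceil(log2(9179)) = 14

bits = ceil(log2(9179)) = ceil(13.1641) = 14 bits


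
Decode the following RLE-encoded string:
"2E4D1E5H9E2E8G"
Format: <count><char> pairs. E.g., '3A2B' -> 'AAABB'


Expanding each <count><char> pair:
  2E -> 'EE'
  4D -> 'DDDD'
  1E -> 'E'
  5H -> 'HHHHH'
  9E -> 'EEEEEEEEE'
  2E -> 'EE'
  8G -> 'GGGGGGGG'

Decoded = EEDDDDEHHHHHEEEEEEEEEEEGGGGGGGG


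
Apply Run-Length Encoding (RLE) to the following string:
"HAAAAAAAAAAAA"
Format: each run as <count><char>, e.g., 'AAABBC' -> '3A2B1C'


Scanning runs left to right:
  i=0: run of 'H' x 1 -> '1H'
  i=1: run of 'A' x 12 -> '12A'

RLE = 1H12A


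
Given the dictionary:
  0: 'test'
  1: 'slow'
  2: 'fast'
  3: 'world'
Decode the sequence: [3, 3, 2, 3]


Look up each index in the dictionary:
  3 -> 'world'
  3 -> 'world'
  2 -> 'fast'
  3 -> 'world'

Decoded: "world world fast world"


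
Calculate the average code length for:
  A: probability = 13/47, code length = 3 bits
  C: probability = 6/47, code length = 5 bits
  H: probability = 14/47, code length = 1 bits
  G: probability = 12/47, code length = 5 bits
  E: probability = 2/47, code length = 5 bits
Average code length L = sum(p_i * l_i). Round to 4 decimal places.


Weighted contributions p_i * l_i:
  A: (13/47) * 3 = 39/47
  C: (6/47) * 5 = 30/47
  H: (14/47) * 1 = 14/47
  G: (12/47) * 5 = 60/47
  E: (2/47) * 5 = 10/47
Sum = (39 + 30 + 14 + 60 + 10)/47 = 153/47

L = 153/47 = 3.2553 bits/symbol


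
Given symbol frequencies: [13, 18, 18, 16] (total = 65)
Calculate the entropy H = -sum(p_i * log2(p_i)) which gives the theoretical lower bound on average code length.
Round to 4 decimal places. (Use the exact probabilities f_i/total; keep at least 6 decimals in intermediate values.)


Per-symbol terms -p_i * log2(p_i) with p_i = f_i/65:
  p = 13/65 = 0.200000: log2(p) = -2.321928, -p*log2(p) = 0.464386
  p = 18/65 = 0.276923: log2(p) = -1.852443, -p*log2(p) = 0.512984
  p = 18/65 = 0.276923: log2(p) = -1.852443, -p*log2(p) = 0.512984
  p = 16/65 = 0.246154: log2(p) = -2.022368, -p*log2(p) = 0.497814
H = 0.464386 + 0.512984 + 0.512984 + 0.497814 = 1.988168

H = 1.9882 bits/symbol


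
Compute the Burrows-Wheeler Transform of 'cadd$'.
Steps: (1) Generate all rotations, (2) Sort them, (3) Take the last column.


Rotations (sorted):
  0: $cadd -> last char: d
  1: add$c -> last char: c
  2: cadd$ -> last char: $
  3: d$cad -> last char: d
  4: dd$ca -> last char: a


BWT = dc$da


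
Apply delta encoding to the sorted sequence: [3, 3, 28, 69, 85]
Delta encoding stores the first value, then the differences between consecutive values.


First value: 3
Deltas:
  3 - 3 = 0
  28 - 3 = 25
  69 - 28 = 41
  85 - 69 = 16


Delta encoded: [3, 0, 25, 41, 16]


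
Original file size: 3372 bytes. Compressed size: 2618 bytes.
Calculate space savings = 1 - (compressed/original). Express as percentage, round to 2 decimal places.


ratio = compressed/original = 2618/3372 = 0.776394
savings = 1 - ratio = 1 - 0.776394 = 0.223606
as a percentage: 0.223606 * 100 = 22.36%

Space savings = 1 - 2618/3372 = 22.36%


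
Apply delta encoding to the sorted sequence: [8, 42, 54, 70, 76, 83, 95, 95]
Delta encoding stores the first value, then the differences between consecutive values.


First value: 8
Deltas:
  42 - 8 = 34
  54 - 42 = 12
  70 - 54 = 16
  76 - 70 = 6
  83 - 76 = 7
  95 - 83 = 12
  95 - 95 = 0


Delta encoded: [8, 34, 12, 16, 6, 7, 12, 0]


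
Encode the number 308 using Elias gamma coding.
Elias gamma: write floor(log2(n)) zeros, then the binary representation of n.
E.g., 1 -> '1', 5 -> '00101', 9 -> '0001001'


num_bits = floor(log2(308)) + 1 = 9
leading_zeros = num_bits - 1 = 8
binary(308) = 100110100

Elias gamma(308) = '00000000' + '100110100' = 00000000100110100 (17 bits)


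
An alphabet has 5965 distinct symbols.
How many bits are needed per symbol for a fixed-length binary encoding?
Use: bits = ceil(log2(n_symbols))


log2(5965) = 12.5423
Bracket: 2^12 = 4096 < 5965 <= 2^13 = 8192
So ceil(log2(5965)) = 13

bits = ceil(log2(5965)) = ceil(12.5423) = 13 bits


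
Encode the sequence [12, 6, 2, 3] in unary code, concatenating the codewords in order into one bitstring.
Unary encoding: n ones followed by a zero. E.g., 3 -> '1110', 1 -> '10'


Encode each number as n ones followed by a terminating 0:
  12 -> 1111111111110 (13 bits)
  6 -> 1111110 (7 bits)
  2 -> 110 (3 bits)
  3 -> 1110 (4 bits)
Total length = 13 + 7 + 3 + 4 = 27 bits.

Unary([12, 6, 2, 3]) = 111111111111011111101101110 (27 bits)


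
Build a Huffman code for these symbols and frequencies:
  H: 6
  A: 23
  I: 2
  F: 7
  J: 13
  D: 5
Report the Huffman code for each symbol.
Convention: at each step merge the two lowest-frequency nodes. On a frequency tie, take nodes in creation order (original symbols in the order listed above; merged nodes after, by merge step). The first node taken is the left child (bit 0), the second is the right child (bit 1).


Huffman tree construction:
Step 1: Merge I(2) + D(5) = 7
Step 2: Merge H(6) + F(7) = 13
Step 3: Merge (I+D)(7) + J(13) = 20
Step 4: Merge (H+F)(13) + ((I+D)+J)(20) = 33
Step 5: Merge A(23) + ((H+F)+((I+D)+J))(33) = 56
Read each symbol's code off the tree from the root (left child = 0, right child = 1).

Codes:
  H: 100 (length 3)
  A: 0 (length 1)
  I: 1100 (length 4)
  F: 101 (length 3)
  J: 111 (length 3)
  D: 1101 (length 4)
Average code length: 129/56 = 2.3036 bits/symbol


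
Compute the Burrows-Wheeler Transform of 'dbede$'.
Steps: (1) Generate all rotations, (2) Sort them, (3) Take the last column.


Rotations (sorted):
  0: $dbede -> last char: e
  1: bede$d -> last char: d
  2: dbede$ -> last char: $
  3: de$dbe -> last char: e
  4: e$dbed -> last char: d
  5: ede$db -> last char: b


BWT = ed$edb


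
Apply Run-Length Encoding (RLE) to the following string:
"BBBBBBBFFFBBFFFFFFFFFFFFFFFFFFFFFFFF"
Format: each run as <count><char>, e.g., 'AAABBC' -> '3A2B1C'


Scanning runs left to right:
  i=0: run of 'B' x 7 -> '7B'
  i=7: run of 'F' x 3 -> '3F'
  i=10: run of 'B' x 2 -> '2B'
  i=12: run of 'F' x 24 -> '24F'

RLE = 7B3F2B24F


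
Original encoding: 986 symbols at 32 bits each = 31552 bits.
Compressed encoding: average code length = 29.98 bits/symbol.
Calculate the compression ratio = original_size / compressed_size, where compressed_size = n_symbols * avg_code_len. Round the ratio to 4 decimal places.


original_size = n_symbols * orig_bits = 986 * 32 = 31552 bits
compressed_size = n_symbols * avg_code_len = 986 * 29.98 = 29560.28 bits
ratio = original_size / compressed_size = 31552 / 29560.28 = 1.0674

Compression ratio = 1.0674


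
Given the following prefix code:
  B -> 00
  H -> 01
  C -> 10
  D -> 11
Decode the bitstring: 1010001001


Decoding step by step:
Bits 10 -> C
Bits 10 -> C
Bits 00 -> B
Bits 10 -> C
Bits 01 -> H


Decoded message: CCBCH


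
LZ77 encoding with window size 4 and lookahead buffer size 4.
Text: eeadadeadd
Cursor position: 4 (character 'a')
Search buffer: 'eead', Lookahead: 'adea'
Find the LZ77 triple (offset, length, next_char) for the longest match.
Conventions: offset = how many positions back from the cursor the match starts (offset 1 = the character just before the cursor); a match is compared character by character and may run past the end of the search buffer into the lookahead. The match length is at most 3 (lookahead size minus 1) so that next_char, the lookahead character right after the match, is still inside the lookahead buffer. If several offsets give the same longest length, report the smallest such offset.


Try each offset into the search buffer:
  offset=1 (pos 3, char 'd'): match length 0
  offset=2 (pos 2, char 'a'): match length 2
  offset=3 (pos 1, char 'e'): match length 0
  offset=4 (pos 0, char 'e'): match length 0
Longest match has length 2 at offset 2.
next_char = character at position 4 + 2 = 6 -> 'e'

Best match: offset=2, length=2 (matching 'ad' starting at position 2)
LZ77 triple: (2, 2, 'e')


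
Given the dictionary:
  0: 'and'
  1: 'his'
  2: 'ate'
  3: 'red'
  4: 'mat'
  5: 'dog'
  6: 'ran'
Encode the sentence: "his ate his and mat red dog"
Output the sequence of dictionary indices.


Look up each word in the dictionary:
  'his' -> 1
  'ate' -> 2
  'his' -> 1
  'and' -> 0
  'mat' -> 4
  'red' -> 3
  'dog' -> 5

Encoded: [1, 2, 1, 0, 4, 3, 5]


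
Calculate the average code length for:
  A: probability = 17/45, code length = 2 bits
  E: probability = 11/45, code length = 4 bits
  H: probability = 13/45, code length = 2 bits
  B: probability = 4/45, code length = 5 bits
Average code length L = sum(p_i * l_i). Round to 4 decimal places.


Weighted contributions p_i * l_i:
  A: (17/45) * 2 = 34/45
  E: (11/45) * 4 = 44/45
  H: (13/45) * 2 = 26/45
  B: (4/45) * 5 = 20/45
Sum = (34 + 44 + 26 + 20)/45 = 124/45

L = 124/45 = 2.7556 bits/symbol


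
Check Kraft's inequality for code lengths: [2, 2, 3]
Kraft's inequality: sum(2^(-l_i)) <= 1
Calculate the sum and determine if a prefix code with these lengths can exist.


Sum = 2^(-2) + 2^(-2) + 2^(-3)
    = 0.25 + 0.25 + 0.125
    = 5/8 = 0.625
Since 0.625 <= 1, Kraft's inequality IS satisfied.
A prefix code with these lengths CAN exist.

Kraft sum = 0.625. Satisfied.


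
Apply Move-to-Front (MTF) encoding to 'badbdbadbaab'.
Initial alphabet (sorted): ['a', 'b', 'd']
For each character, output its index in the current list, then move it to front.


MTF encoding:
'b': index 1 in ['a', 'b', 'd'] -> ['b', 'a', 'd']
'a': index 1 in ['b', 'a', 'd'] -> ['a', 'b', 'd']
'd': index 2 in ['a', 'b', 'd'] -> ['d', 'a', 'b']
'b': index 2 in ['d', 'a', 'b'] -> ['b', 'd', 'a']
'd': index 1 in ['b', 'd', 'a'] -> ['d', 'b', 'a']
'b': index 1 in ['d', 'b', 'a'] -> ['b', 'd', 'a']
'a': index 2 in ['b', 'd', 'a'] -> ['a', 'b', 'd']
'd': index 2 in ['a', 'b', 'd'] -> ['d', 'a', 'b']
'b': index 2 in ['d', 'a', 'b'] -> ['b', 'd', 'a']
'a': index 2 in ['b', 'd', 'a'] -> ['a', 'b', 'd']
'a': index 0 in ['a', 'b', 'd'] -> ['a', 'b', 'd']
'b': index 1 in ['a', 'b', 'd'] -> ['b', 'a', 'd']


Output: [1, 1, 2, 2, 1, 1, 2, 2, 2, 2, 0, 1]


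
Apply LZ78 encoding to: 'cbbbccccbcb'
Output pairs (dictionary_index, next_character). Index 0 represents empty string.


LZ78 encoding steps:
Dictionary: {0: ''}
Step 1: w='' (idx 0), next='c' -> output (0, 'c'), add 'c' as idx 1
Step 2: w='' (idx 0), next='b' -> output (0, 'b'), add 'b' as idx 2
Step 3: w='b' (idx 2), next='b' -> output (2, 'b'), add 'bb' as idx 3
Step 4: w='c' (idx 1), next='c' -> output (1, 'c'), add 'cc' as idx 4
Step 5: w='cc' (idx 4), next='b' -> output (4, 'b'), add 'ccb' as idx 5
Step 6: w='c' (idx 1), next='b' -> output (1, 'b'), add 'cb' as idx 6


Encoded: [(0, 'c'), (0, 'b'), (2, 'b'), (1, 'c'), (4, 'b'), (1, 'b')]


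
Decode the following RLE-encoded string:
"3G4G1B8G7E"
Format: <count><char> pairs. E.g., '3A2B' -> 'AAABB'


Expanding each <count><char> pair:
  3G -> 'GGG'
  4G -> 'GGGG'
  1B -> 'B'
  8G -> 'GGGGGGGG'
  7E -> 'EEEEEEE'

Decoded = GGGGGGGBGGGGGGGGEEEEEEE


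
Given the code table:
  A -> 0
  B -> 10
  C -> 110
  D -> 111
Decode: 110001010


Decoding:
110 -> C
0 -> A
0 -> A
10 -> B
10 -> B


Result: CAABB


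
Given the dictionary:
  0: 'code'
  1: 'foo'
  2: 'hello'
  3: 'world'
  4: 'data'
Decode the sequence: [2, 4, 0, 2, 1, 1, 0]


Look up each index in the dictionary:
  2 -> 'hello'
  4 -> 'data'
  0 -> 'code'
  2 -> 'hello'
  1 -> 'foo'
  1 -> 'foo'
  0 -> 'code'

Decoded: "hello data code hello foo foo code"


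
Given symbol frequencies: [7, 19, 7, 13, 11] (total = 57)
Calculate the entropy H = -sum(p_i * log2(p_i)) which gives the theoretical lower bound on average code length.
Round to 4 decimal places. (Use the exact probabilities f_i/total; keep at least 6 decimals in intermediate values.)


Per-symbol terms -p_i * log2(p_i) with p_i = f_i/57:
  p = 7/57 = 0.122807: log2(p) = -3.025535, -p*log2(p) = 0.371557
  p = 19/57 = 0.333333: log2(p) = -1.584963, -p*log2(p) = 0.528321
  p = 7/57 = 0.122807: log2(p) = -3.025535, -p*log2(p) = 0.371557
  p = 13/57 = 0.228070: log2(p) = -2.132450, -p*log2(p) = 0.486348
  p = 11/57 = 0.192982: log2(p) = -2.373458, -p*log2(p) = 0.458036
H = 0.371557 + 0.528321 + 0.371557 + 0.486348 + 0.458036 = 2.215819

H = 2.2158 bits/symbol


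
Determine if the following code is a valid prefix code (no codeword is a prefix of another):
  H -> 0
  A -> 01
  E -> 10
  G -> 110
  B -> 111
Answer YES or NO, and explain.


Checking each pair (does one codeword prefix another?):
  H='0' vs A='01': prefix -- VIOLATION

NO -- this is NOT a valid prefix code. H (0) is a prefix of A (01).


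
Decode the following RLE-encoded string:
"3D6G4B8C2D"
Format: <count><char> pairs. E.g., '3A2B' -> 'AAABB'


Expanding each <count><char> pair:
  3D -> 'DDD'
  6G -> 'GGGGGG'
  4B -> 'BBBB'
  8C -> 'CCCCCCCC'
  2D -> 'DD'

Decoded = DDDGGGGGGBBBBCCCCCCCCDD


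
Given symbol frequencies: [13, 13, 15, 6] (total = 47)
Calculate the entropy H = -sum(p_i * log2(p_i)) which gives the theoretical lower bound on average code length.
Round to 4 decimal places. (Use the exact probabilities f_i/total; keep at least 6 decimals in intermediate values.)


Per-symbol terms -p_i * log2(p_i) with p_i = f_i/47:
  p = 13/47 = 0.276596: log2(p) = -1.854149, -p*log2(p) = 0.512850
  p = 13/47 = 0.276596: log2(p) = -1.854149, -p*log2(p) = 0.512850
  p = 15/47 = 0.319149: log2(p) = -1.647698, -p*log2(p) = 0.525861
  p = 6/47 = 0.127660: log2(p) = -2.969626, -p*log2(p) = 0.379101
H = 0.512850 + 0.512850 + 0.525861 + 0.379101 = 1.930662

H = 1.9307 bits/symbol


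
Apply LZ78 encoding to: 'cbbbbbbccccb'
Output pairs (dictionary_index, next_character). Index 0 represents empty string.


LZ78 encoding steps:
Dictionary: {0: ''}
Step 1: w='' (idx 0), next='c' -> output (0, 'c'), add 'c' as idx 1
Step 2: w='' (idx 0), next='b' -> output (0, 'b'), add 'b' as idx 2
Step 3: w='b' (idx 2), next='b' -> output (2, 'b'), add 'bb' as idx 3
Step 4: w='bb' (idx 3), next='b' -> output (3, 'b'), add 'bbb' as idx 4
Step 5: w='c' (idx 1), next='c' -> output (1, 'c'), add 'cc' as idx 5
Step 6: w='cc' (idx 5), next='b' -> output (5, 'b'), add 'ccb' as idx 6


Encoded: [(0, 'c'), (0, 'b'), (2, 'b'), (3, 'b'), (1, 'c'), (5, 'b')]


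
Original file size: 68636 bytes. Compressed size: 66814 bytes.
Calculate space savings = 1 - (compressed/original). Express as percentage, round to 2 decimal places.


ratio = compressed/original = 66814/68636 = 0.973454
savings = 1 - ratio = 1 - 0.973454 = 0.026546
as a percentage: 0.026546 * 100 = 2.65%

Space savings = 1 - 66814/68636 = 2.65%


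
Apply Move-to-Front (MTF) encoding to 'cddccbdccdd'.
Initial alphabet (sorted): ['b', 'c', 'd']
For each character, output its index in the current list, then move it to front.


MTF encoding:
'c': index 1 in ['b', 'c', 'd'] -> ['c', 'b', 'd']
'd': index 2 in ['c', 'b', 'd'] -> ['d', 'c', 'b']
'd': index 0 in ['d', 'c', 'b'] -> ['d', 'c', 'b']
'c': index 1 in ['d', 'c', 'b'] -> ['c', 'd', 'b']
'c': index 0 in ['c', 'd', 'b'] -> ['c', 'd', 'b']
'b': index 2 in ['c', 'd', 'b'] -> ['b', 'c', 'd']
'd': index 2 in ['b', 'c', 'd'] -> ['d', 'b', 'c']
'c': index 2 in ['d', 'b', 'c'] -> ['c', 'd', 'b']
'c': index 0 in ['c', 'd', 'b'] -> ['c', 'd', 'b']
'd': index 1 in ['c', 'd', 'b'] -> ['d', 'c', 'b']
'd': index 0 in ['d', 'c', 'b'] -> ['d', 'c', 'b']


Output: [1, 2, 0, 1, 0, 2, 2, 2, 0, 1, 0]


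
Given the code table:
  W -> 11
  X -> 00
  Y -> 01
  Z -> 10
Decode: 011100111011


Decoding:
01 -> Y
11 -> W
00 -> X
11 -> W
10 -> Z
11 -> W


Result: YWXWZW


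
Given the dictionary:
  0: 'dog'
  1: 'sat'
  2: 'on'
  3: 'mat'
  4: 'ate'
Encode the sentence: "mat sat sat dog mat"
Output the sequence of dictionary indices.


Look up each word in the dictionary:
  'mat' -> 3
  'sat' -> 1
  'sat' -> 1
  'dog' -> 0
  'mat' -> 3

Encoded: [3, 1, 1, 0, 3]


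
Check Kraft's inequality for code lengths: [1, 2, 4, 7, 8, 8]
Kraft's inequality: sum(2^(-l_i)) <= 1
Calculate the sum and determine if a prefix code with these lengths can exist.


Sum = 2^(-1) + 2^(-2) + 2^(-4) + 2^(-7) + 2^(-8) + 2^(-8)
    = 0.5 + 0.25 + 0.0625 + 0.0078125 + 0.00390625 + 0.00390625
    = 212/256 = 0.828125
Since 0.828125 <= 1, Kraft's inequality IS satisfied.
A prefix code with these lengths CAN exist.

Kraft sum = 0.828125. Satisfied.


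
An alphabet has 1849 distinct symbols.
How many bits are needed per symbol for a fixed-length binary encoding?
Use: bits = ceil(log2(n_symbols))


log2(1849) = 10.8525
Bracket: 2^10 = 1024 < 1849 <= 2^11 = 2048
So ceil(log2(1849)) = 11

bits = ceil(log2(1849)) = ceil(10.8525) = 11 bits


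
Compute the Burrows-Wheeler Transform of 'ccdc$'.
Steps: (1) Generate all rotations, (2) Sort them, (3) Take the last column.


Rotations (sorted):
  0: $ccdc -> last char: c
  1: c$ccd -> last char: d
  2: ccdc$ -> last char: $
  3: cdc$c -> last char: c
  4: dc$cc -> last char: c


BWT = cd$cc


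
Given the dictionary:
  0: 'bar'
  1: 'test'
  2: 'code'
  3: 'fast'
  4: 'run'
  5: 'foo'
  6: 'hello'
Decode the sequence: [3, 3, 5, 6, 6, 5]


Look up each index in the dictionary:
  3 -> 'fast'
  3 -> 'fast'
  5 -> 'foo'
  6 -> 'hello'
  6 -> 'hello'
  5 -> 'foo'

Decoded: "fast fast foo hello hello foo"


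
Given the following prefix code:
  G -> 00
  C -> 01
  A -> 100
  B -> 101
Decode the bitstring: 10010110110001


Decoding step by step:
Bits 100 -> A
Bits 101 -> B
Bits 101 -> B
Bits 100 -> A
Bits 01 -> C


Decoded message: ABBAC


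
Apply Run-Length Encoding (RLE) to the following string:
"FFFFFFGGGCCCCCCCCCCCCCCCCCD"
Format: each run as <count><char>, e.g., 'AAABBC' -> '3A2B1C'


Scanning runs left to right:
  i=0: run of 'F' x 6 -> '6F'
  i=6: run of 'G' x 3 -> '3G'
  i=9: run of 'C' x 17 -> '17C'
  i=26: run of 'D' x 1 -> '1D'

RLE = 6F3G17C1D


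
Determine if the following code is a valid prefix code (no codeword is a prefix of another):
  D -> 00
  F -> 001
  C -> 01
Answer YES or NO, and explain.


Checking each pair (does one codeword prefix another?):
  D='00' vs F='001': prefix -- VIOLATION

NO -- this is NOT a valid prefix code. D (00) is a prefix of F (001).


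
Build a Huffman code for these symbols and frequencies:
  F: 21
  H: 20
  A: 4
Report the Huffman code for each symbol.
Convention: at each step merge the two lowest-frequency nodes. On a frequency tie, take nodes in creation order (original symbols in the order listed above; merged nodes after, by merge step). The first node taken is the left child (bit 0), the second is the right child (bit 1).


Huffman tree construction:
Step 1: Merge A(4) + H(20) = 24
Step 2: Merge F(21) + (A+H)(24) = 45
Read each symbol's code off the tree from the root (left child = 0, right child = 1).

Codes:
  F: 0 (length 1)
  H: 11 (length 2)
  A: 10 (length 2)
Average code length: 69/45 = 1.5333 bits/symbol


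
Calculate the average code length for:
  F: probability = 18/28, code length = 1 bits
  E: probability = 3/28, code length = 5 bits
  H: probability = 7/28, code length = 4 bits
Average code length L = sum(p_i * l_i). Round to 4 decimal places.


Weighted contributions p_i * l_i:
  F: (18/28) * 1 = 18/28
  E: (3/28) * 5 = 15/28
  H: (7/28) * 4 = 28/28
Sum = (18 + 15 + 28)/28 = 61/28

L = 61/28 = 2.1786 bits/symbol


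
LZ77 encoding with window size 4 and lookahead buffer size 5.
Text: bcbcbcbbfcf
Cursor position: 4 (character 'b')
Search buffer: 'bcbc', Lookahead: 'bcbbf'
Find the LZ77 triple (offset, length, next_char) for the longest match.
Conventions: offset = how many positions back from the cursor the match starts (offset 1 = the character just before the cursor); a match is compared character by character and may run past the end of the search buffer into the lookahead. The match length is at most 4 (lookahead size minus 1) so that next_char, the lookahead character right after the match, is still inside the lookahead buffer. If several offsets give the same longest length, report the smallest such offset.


Try each offset into the search buffer:
  offset=1 (pos 3, char 'c'): match length 0
  offset=2 (pos 2, char 'b'): match length 3
  offset=3 (pos 1, char 'c'): match length 0
  offset=4 (pos 0, char 'b'): match length 3
Longest match has length 3, found at offsets 2, 4; take the smallest, offset 2.
next_char = character at position 4 + 3 = 7 -> 'b'

Best match: offset=2, length=3 (matching 'bcb' starting at position 2)
LZ77 triple: (2, 3, 'b')


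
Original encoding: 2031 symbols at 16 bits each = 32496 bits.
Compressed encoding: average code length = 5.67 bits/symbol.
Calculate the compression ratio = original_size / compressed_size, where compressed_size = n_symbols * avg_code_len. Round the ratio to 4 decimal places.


original_size = n_symbols * orig_bits = 2031 * 16 = 32496 bits
compressed_size = n_symbols * avg_code_len = 2031 * 5.67 = 11515.77 bits
ratio = original_size / compressed_size = 32496 / 11515.77 = 2.8219

Compression ratio = 2.8219


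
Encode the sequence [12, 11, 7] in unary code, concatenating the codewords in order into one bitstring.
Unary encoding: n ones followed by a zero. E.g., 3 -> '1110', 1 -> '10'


Encode each number as n ones followed by a terminating 0:
  12 -> 1111111111110 (13 bits)
  11 -> 111111111110 (12 bits)
  7 -> 11111110 (8 bits)
Total length = 13 + 12 + 8 = 33 bits.

Unary([12, 11, 7]) = 111111111111011111111111011111110 (33 bits)


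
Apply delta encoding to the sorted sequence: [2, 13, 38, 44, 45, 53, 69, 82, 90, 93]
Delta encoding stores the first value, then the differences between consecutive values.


First value: 2
Deltas:
  13 - 2 = 11
  38 - 13 = 25
  44 - 38 = 6
  45 - 44 = 1
  53 - 45 = 8
  69 - 53 = 16
  82 - 69 = 13
  90 - 82 = 8
  93 - 90 = 3


Delta encoded: [2, 11, 25, 6, 1, 8, 16, 13, 8, 3]


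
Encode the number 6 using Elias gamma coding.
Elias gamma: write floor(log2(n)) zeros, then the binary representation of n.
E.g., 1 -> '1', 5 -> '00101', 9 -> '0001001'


num_bits = floor(log2(6)) + 1 = 3
leading_zeros = num_bits - 1 = 2
binary(6) = 110

Elias gamma(6) = '00' + '110' = 00110 (5 bits)


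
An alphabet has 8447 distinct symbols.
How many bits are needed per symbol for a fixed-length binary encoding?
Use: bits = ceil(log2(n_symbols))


log2(8447) = 13.0442
Bracket: 2^13 = 8192 < 8447 <= 2^14 = 16384
So ceil(log2(8447)) = 14

bits = ceil(log2(8447)) = ceil(13.0442) = 14 bits


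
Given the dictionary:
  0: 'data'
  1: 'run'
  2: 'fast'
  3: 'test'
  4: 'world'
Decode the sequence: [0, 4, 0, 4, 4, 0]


Look up each index in the dictionary:
  0 -> 'data'
  4 -> 'world'
  0 -> 'data'
  4 -> 'world'
  4 -> 'world'
  0 -> 'data'

Decoded: "data world data world world data"


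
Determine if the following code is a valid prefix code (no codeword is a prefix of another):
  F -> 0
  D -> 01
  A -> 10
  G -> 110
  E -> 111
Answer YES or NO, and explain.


Checking each pair (does one codeword prefix another?):
  F='0' vs D='01': prefix -- VIOLATION

NO -- this is NOT a valid prefix code. F (0) is a prefix of D (01).


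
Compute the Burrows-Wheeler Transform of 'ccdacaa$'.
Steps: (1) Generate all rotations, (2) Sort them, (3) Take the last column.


Rotations (sorted):
  0: $ccdacaa -> last char: a
  1: a$ccdaca -> last char: a
  2: aa$ccdac -> last char: c
  3: acaa$ccd -> last char: d
  4: caa$ccda -> last char: a
  5: ccdacaa$ -> last char: $
  6: cdacaa$c -> last char: c
  7: dacaa$cc -> last char: c


BWT = aacda$cc


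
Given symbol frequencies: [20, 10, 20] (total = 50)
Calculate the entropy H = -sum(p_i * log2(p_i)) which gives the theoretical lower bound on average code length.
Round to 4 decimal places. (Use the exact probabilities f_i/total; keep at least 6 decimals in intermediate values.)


Per-symbol terms -p_i * log2(p_i) with p_i = f_i/50:
  p = 20/50 = 0.400000: log2(p) = -1.321928, -p*log2(p) = 0.528771
  p = 10/50 = 0.200000: log2(p) = -2.321928, -p*log2(p) = 0.464386
  p = 20/50 = 0.400000: log2(p) = -1.321928, -p*log2(p) = 0.528771
H = 0.528771 + 0.464386 + 0.528771 = 1.521928

H = 1.5219 bits/symbol
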